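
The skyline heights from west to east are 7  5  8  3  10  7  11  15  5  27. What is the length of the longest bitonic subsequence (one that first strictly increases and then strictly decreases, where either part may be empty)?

6

inc[i] = longest strictly increasing subsequence ending at i; dec[i] = longest strictly decreasing subsequence starting at i:
i:      1  2  3  4  5  6  7  8  9 10
a[i]:   7  5  8  3 10  7 11 15  5 27
inc:    1  1  2  1  3  2  4  5  2  6
dec:    3  2  3  1  3  2  2  2  1  1
Best peak at i=8 (value 15): inc=5, dec=2, length 5+2−1 = 6.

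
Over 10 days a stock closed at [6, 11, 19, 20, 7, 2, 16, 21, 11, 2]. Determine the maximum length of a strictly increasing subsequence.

5

Track the smallest tail for each achievable length (strict):
6 → extends → [6]
11 → extends → [6, 11]
19 → extends → [6, 11, 19]
20 → extends → [6, 11, 19, 20]
7 → replaces 11 → [6, 7, 19, 20]
2 → replaces 6 → [2, 7, 19, 20]
16 → replaces 19 → [2, 7, 16, 20]
21 → extends → [2, 7, 16, 20, 21]
11 → replaces 16 → [2, 7, 11, 20, 21]
2 → already a tail → [2, 7, 11, 20, 21]
Five tails, so the longest strictly increasing subsequence has length 5 (e.g. 6, 11, 19, 20, 21).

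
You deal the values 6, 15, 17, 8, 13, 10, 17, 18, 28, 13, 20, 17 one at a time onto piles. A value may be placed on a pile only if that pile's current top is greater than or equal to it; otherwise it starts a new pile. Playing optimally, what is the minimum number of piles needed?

6

The minimum number of non-increasing subsequences covering a sequence equals the length of its longest strictly increasing subsequence.
LIS length is 6 (e.g. 6, 8, 13, 17, 18, 28), so 6 piles are needed.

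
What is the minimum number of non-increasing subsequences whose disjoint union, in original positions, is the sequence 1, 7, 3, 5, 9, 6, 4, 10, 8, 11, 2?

6

Place each on the leftmost legal pile:
1 → new pile 1 (tops now [1])
7 → new pile 2 (tops now [1, 7])
3 → pile 2 (tops now [1, 3])
5 → new pile 3 (tops now [1, 3, 5])
9 → new pile 4 (tops now [1, 3, 5, 9])
6 → pile 4 (tops now [1, 3, 5, 6])
4 → pile 3 (tops now [1, 3, 4, 6])
10 → new pile 5 (tops now [1, 3, 4, 6, 10])
8 → pile 5 (tops now [1, 3, 4, 6, 8])
11 → new pile 6 (tops now [1, 3, 4, 6, 8, 11])
2 → pile 2 (tops now [1, 2, 4, 6, 8, 11])
Six piles.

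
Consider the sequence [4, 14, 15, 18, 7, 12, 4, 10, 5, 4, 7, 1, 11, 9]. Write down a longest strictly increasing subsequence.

Patience tails give the LIS length; then backtrack through the dp parents:
4 → extends → [4]
14 → extends → [4, 14]
15 → extends → [4, 14, 15]
18 → extends → [4, 14, 15, 18]
7 → replaces 14 → [4, 7, 15, 18]
12 → replaces 15 → [4, 7, 12, 18]
4 → already a tail → [4, 7, 12, 18]
10 → replaces 12 → [4, 7, 10, 18]
5 → replaces 7 → [4, 5, 10, 18]
4 → already a tail → [4, 5, 10, 18]
7 → replaces 10 → [4, 5, 7, 18]
1 → replaces 4 → [1, 5, 7, 18]
11 → replaces 18 → [1, 5, 7, 11]
9 → replaces 11 → [1, 5, 7, 9]
Length 4; one witness is 4, 14, 15, 18.

4, 14, 15, 18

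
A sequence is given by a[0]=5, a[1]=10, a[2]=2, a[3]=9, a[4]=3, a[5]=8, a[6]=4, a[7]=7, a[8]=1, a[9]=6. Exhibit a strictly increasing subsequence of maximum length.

2, 3, 4, 7

Patience tails give the LIS length; then backtrack through the dp parents:
5 → extends → [5]
10 → extends → [5, 10]
2 → replaces 5 → [2, 10]
9 → replaces 10 → [2, 9]
3 → replaces 9 → [2, 3]
8 → extends → [2, 3, 8]
4 → replaces 8 → [2, 3, 4]
7 → extends → [2, 3, 4, 7]
1 → replaces 2 → [1, 3, 4, 7]
6 → replaces 7 → [1, 3, 4, 6]
Length 4; one witness is 2, 3, 4, 7.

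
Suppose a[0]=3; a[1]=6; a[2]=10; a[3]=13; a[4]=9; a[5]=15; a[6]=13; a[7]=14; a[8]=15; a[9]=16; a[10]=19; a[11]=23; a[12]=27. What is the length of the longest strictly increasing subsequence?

Track the smallest tail for each achievable length (strict):
3 → extends → [3]
6 → extends → [3, 6]
10 → extends → [3, 6, 10]
13 → extends → [3, 6, 10, 13]
9 → replaces 10 → [3, 6, 9, 13]
15 → extends → [3, 6, 9, 13, 15]
13 → already a tail → [3, 6, 9, 13, 15]
14 → replaces 15 → [3, 6, 9, 13, 14]
15 → extends → [3, 6, 9, 13, 14, 15]
16 → extends → [3, 6, 9, 13, 14, 15, 16]
19 → extends → [3, 6, 9, 13, 14, 15, 16, 19]
23 → extends → [3, 6, 9, 13, 14, 15, 16, 19, 23]
27 → extends → [3, 6, 9, 13, 14, 15, 16, 19, 23, 27]
Ten tails, so the longest strictly increasing subsequence has length 10 (e.g. 3, 6, 10, 13, 14, 15, 16, 19, 23, 27).

10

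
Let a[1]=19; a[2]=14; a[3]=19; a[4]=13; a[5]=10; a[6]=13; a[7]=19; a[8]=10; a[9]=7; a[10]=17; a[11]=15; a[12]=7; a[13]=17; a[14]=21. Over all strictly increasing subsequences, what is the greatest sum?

Let S[i] be the best sum of a strictly increasing subsequence ending at i:
i:      1  2  3  4  5  6  7  8  9 10 11 12 13 14
a[i]:  19 14 19 13 10 13 19 10  7 17 15  7 17 21
S:     19 14 33 13 10 23 42 10  7 40 38  7 55 76
Maximum is 76 (e.g. 10 + 13 + 15 + 17 + 21).

76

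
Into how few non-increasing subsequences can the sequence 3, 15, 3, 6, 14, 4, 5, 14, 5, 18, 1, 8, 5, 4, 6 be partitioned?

Place each on the leftmost legal pile:
3 → new pile 1 (tops now [3])
15 → new pile 2 (tops now [3, 15])
3 → pile 1 (tops now [3, 15])
6 → pile 2 (tops now [3, 6])
14 → new pile 3 (tops now [3, 6, 14])
4 → pile 2 (tops now [3, 4, 14])
5 → pile 3 (tops now [3, 4, 5])
14 → new pile 4 (tops now [3, 4, 5, 14])
5 → pile 3 (tops now [3, 4, 5, 14])
18 → new pile 5 (tops now [3, 4, 5, 14, 18])
1 → pile 1 (tops now [1, 4, 5, 14, 18])
8 → pile 4 (tops now [1, 4, 5, 8, 18])
5 → pile 3 (tops now [1, 4, 5, 8, 18])
4 → pile 2 (tops now [1, 4, 5, 8, 18])
6 → pile 4 (tops now [1, 4, 5, 6, 18])
Five piles.

5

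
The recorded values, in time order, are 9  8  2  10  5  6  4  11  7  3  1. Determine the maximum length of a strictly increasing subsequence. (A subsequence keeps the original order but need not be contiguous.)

Let dp[i] be the length of the longest such subsequence ending at index i:
i:      1  2  3  4  5  6  7  8  9 10 11
a[i]:   9  8  2 10  5  6  4 11  7  3  1
dp:     1  1  1  2  2  3  2  4  4  2  1
Maximum dp value is 4.

4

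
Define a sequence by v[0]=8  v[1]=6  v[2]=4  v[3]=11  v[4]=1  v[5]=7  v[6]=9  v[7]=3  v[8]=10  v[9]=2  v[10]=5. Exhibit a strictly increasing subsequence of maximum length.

6, 7, 9, 10

Patience tails give the LIS length; then backtrack through the dp parents:
8 → extends → [8]
6 → replaces 8 → [6]
4 → replaces 6 → [4]
11 → extends → [4, 11]
1 → replaces 4 → [1, 11]
7 → replaces 11 → [1, 7]
9 → extends → [1, 7, 9]
3 → replaces 7 → [1, 3, 9]
10 → extends → [1, 3, 9, 10]
2 → replaces 3 → [1, 2, 9, 10]
5 → replaces 9 → [1, 2, 5, 10]
Length 4; one witness is 6, 7, 9, 10.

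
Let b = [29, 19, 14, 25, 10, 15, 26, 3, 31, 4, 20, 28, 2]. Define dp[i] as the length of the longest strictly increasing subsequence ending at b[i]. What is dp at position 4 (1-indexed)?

2

dp[i] = 1 + max{dp[j] : j<i, b[j]<b[i]} (or 1 if no such j):
i:      1  2  3  4  5  6  7  8  9 10 11 12 13
b[i]:  29 19 14 25 10 15 26  3 31  4 20 28  2
dp:     1  1  1  2  1  2  3  1  4  2  3  4  1
At index 4 the value is 2.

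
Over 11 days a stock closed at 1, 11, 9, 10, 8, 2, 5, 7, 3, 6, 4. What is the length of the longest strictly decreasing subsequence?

Let dp[i] be the longest strictly decreasing subsequence ending at i:
i:      1  2  3  4  5  6  7  8  9 10 11
a[i]:   1 11  9 10  8  2  5  7  3  6  4
dp:     1  1  2  2  3  4  4  4  5  5  6
Maximum is 6.

6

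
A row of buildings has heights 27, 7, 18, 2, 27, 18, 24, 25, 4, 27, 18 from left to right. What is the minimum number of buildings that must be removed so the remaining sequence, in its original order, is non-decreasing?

5

Fewest deletions = n − (longest non-decreasing subsequence).
i:      1  2  3  4  5  6  7  8  9 10 11
a[i]:  27  7 18  2 27 18 24 25  4 27 18
dp:     1  1  2  1  3  3  4  5  2  6  4
max dp = 6, so deletions = 11 − 6 = 5.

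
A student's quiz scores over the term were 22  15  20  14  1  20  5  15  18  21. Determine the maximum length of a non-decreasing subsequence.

5

Track the smallest tail for each achievable length (allowing ties):
22 → extends → [22]
15 → replaces 22 → [15]
20 → extends → [15, 20]
14 → replaces 15 → [14, 20]
1 → replaces 14 → [1, 20]
20 → extends → [1, 20, 20]
5 → replaces 20 → [1, 5, 20]
15 → replaces 20 → [1, 5, 15]
18 → extends → [1, 5, 15, 18]
21 → extends → [1, 5, 15, 18, 21]
Five tails, so the longest non-decreasing subsequence has length 5 (e.g. 1, 5, 15, 18, 21).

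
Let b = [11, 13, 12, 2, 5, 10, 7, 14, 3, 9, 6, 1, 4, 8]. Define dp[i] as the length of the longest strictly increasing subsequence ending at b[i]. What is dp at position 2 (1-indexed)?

2

dp[i] = 1 + max{dp[j] : j<i, b[j]<b[i]} (or 1 if no such j):
i:      1  2  3  4  5  6  7  8  9 10 11 12 13 14
b[i]:  11 13 12  2  5 10  7 14  3  9  6  1  4  8
dp:     1  2  2  1  2  3  3  4  2  4  3  1  3  4
At index 2 the value is 2.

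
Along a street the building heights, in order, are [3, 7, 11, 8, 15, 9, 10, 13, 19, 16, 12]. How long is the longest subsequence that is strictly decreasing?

Negate each value so 'decreasing' becomes 'increasing', then run patience tails on the negated sequence:
-3 → extends → [-3]
-7 → replaces -3 → [-7]
-11 → replaces -7 → [-11]
-8 → extends → [-11, -8]
-15 → replaces -11 → [-15, -8]
-9 → replaces -8 → [-15, -9]
-10 → replaces -9 → [-15, -10]
-13 → replaces -10 → [-15, -13]
-19 → replaces -15 → [-19, -13]
-16 → replaces -13 → [-19, -16]
-12 → extends → [-19, -16, -12]
Three tails, so the longest strictly decreasing subsequence of the original has length 3.

3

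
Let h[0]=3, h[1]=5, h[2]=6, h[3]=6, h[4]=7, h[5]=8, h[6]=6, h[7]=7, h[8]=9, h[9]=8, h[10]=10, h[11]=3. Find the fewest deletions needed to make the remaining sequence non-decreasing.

4

Fewest deletions = n − (longest non-decreasing subsequence).
Patience tails:
3 → extends → [3]
5 → extends → [3, 5]
6 → extends → [3, 5, 6]
6 → extends → [3, 5, 6, 6]
7 → extends → [3, 5, 6, 6, 7]
8 → extends → [3, 5, 6, 6, 7, 8]
6 → replaces 7 → [3, 5, 6, 6, 6, 8]
7 → replaces 8 → [3, 5, 6, 6, 6, 7]
9 → extends → [3, 5, 6, 6, 6, 7, 9]
8 → replaces 9 → [3, 5, 6, 6, 6, 7, 8]
10 → extends → [3, 5, 6, 6, 6, 7, 8, 10]
3 → replaces 5 → [3, 3, 6, 6, 6, 7, 8, 10]
Longest non-decreasing subsequence has length 8, so deletions = 12 − 8 = 4.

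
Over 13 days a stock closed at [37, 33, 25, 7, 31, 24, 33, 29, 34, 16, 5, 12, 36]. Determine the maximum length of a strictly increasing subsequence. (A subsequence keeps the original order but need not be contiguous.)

5

Let dp[i] be the length of the longest such subsequence ending at index i:
i:      1  2  3  4  5  6  7  8  9 10 11 12 13
a[i]:  37 33 25  7 31 24 33 29 34 16  5 12 36
dp:     1  1  1  1  2  2  3  3  4  2  1  2  5
Maximum dp value is 5.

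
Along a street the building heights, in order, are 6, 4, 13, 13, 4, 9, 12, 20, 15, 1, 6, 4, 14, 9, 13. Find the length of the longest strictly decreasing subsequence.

4

Let dp[i] be the longest strictly decreasing subsequence ending at i:
i:      1  2  3  4  5  6  7  8  9 10 11 12 13 14 15
a[i]:   6  4 13 13  4  9 12 20 15  1  6  4 14  9 13
dp:     1  2  1  1  2  2  2  1  2  3  3  4  3  4  4
Maximum is 4.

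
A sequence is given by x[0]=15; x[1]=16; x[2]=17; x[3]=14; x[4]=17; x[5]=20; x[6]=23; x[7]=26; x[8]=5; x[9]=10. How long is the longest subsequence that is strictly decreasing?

3

Negate each value so 'decreasing' becomes 'increasing', then run patience tails on the negated sequence:
-15 → extends → [-15]
-16 → replaces -15 → [-16]
-17 → replaces -16 → [-17]
-14 → extends → [-17, -14]
-17 → already a tail → [-17, -14]
-20 → replaces -17 → [-20, -14]
-23 → replaces -20 → [-23, -14]
-26 → replaces -23 → [-26, -14]
-5 → extends → [-26, -14, -5]
-10 → replaces -5 → [-26, -14, -10]
Three tails, so the longest strictly decreasing subsequence of the original has length 3.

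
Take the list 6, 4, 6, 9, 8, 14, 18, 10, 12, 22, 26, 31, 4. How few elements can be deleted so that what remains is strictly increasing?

5

Fewest deletions = n − (longest strictly increasing subsequence).
i:      1  2  3  4  5  6  7  8  9 10 11 12 13
a[i]:   6  4  6  9  8 14 18 10 12 22 26 31  4
dp:     1  1  2  3  3  4  5  4  5  6  7  8  1
max dp = 8, so deletions = 13 − 8 = 5.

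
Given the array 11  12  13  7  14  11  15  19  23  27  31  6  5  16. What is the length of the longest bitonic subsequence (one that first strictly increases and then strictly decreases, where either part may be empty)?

11

inc[i] = longest strictly increasing subsequence ending at i; dec[i] = longest strictly decreasing subsequence starting at i:
i:      1  2  3  4  5  6  7  8  9 10 11 12 13 14
a[i]:  11 12 13  7 14 11 15 19 23 27 31  6  5 16
inc:    1  2  3  1  4  2  5  6  7  8  9  1  1  6
dec:    4  4  4  3  4  3  3  3  3  3  3  2  1  1
Best peak at i=11 (value 31): inc=9, dec=3, length 9+3−1 = 11.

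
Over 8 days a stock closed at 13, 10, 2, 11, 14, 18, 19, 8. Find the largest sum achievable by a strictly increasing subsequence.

72

Let S[i] be the best sum of a strictly increasing subsequence ending at i:
i:      1  2  3  4  5  6  7  8
a[i]:  13 10  2 11 14 18 19  8
S:     13 10  2 21 35 53 72 10
Maximum is 72 (e.g. 10 + 11 + 14 + 18 + 19).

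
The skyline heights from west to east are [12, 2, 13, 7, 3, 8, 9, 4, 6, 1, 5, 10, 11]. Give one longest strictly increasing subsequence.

2, 7, 8, 9, 10, 11

Patience tails give the LIS length; then backtrack through the dp parents:
12 → extends → [12]
2 → replaces 12 → [2]
13 → extends → [2, 13]
7 → replaces 13 → [2, 7]
3 → replaces 7 → [2, 3]
8 → extends → [2, 3, 8]
9 → extends → [2, 3, 8, 9]
4 → replaces 8 → [2, 3, 4, 9]
6 → replaces 9 → [2, 3, 4, 6]
1 → replaces 2 → [1, 3, 4, 6]
5 → replaces 6 → [1, 3, 4, 5]
10 → extends → [1, 3, 4, 5, 10]
11 → extends → [1, 3, 4, 5, 10, 11]
Length 6; one witness is 2, 7, 8, 9, 10, 11.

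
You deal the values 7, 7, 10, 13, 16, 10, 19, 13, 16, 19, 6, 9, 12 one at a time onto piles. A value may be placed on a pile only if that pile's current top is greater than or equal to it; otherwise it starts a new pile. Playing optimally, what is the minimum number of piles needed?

Place each on the leftmost legal pile:
7 → new pile 1 (tops now [7])
7 → pile 1 (tops now [7])
10 → new pile 2 (tops now [7, 10])
13 → new pile 3 (tops now [7, 10, 13])
16 → new pile 4 (tops now [7, 10, 13, 16])
10 → pile 2 (tops now [7, 10, 13, 16])
19 → new pile 5 (tops now [7, 10, 13, 16, 19])
13 → pile 3 (tops now [7, 10, 13, 16, 19])
16 → pile 4 (tops now [7, 10, 13, 16, 19])
19 → pile 5 (tops now [7, 10, 13, 16, 19])
6 → pile 1 (tops now [6, 10, 13, 16, 19])
9 → pile 2 (tops now [6, 9, 13, 16, 19])
12 → pile 3 (tops now [6, 9, 12, 16, 19])
Five piles.

5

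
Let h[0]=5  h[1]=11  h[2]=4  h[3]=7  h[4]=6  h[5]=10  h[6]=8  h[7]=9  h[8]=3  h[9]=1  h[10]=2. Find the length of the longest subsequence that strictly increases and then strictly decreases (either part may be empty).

6

inc[i] = longest strictly increasing subsequence ending at i; dec[i] = longest strictly decreasing subsequence starting at i:
i:      0  1  2  3  4  5  6  7  8  9 10
h[i]:   5 11  4  7  6 10  8  9  3  1  2
inc:    1  2  1  2  2  3  3  4  1  1  2
dec:    4  5  3  4  3  4  3  3  2  1  1
Best peak at i=1 (value 11): inc=2, dec=5, length 2+5−1 = 6.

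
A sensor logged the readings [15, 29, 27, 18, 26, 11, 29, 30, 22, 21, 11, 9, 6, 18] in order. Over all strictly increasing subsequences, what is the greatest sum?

Let S[i] be the best sum of a strictly increasing subsequence ending at i:
i:       1   2   3   4   5   6   7   8   9  10  11  12  13  14
a[i]:   15  29  27  18  26  11  29  30  22  21  11   9   6  18
S:      15  44  42  33  59  11  88 118  55  54  11   9   6  33
Maximum is 118 (e.g. 15 + 18 + 26 + 29 + 30).

118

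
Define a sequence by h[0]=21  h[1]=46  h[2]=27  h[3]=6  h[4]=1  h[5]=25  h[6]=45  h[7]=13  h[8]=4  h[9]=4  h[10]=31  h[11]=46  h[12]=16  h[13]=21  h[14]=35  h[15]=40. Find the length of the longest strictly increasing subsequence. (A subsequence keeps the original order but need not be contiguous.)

6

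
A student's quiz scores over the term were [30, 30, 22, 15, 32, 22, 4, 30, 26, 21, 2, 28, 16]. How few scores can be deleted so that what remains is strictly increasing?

9

Fewest deletions = n − (longest strictly increasing subsequence).
Patience tails:
30 → extends → [30]
30 → already a tail → [30]
22 → replaces 30 → [22]
15 → replaces 22 → [15]
32 → extends → [15, 32]
22 → replaces 32 → [15, 22]
4 → replaces 15 → [4, 22]
30 → extends → [4, 22, 30]
26 → replaces 30 → [4, 22, 26]
21 → replaces 22 → [4, 21, 26]
2 → replaces 4 → [2, 21, 26]
28 → extends → [2, 21, 26, 28]
16 → replaces 21 → [2, 16, 26, 28]
Longest strictly increasing subsequence has length 4, so deletions = 13 − 4 = 9.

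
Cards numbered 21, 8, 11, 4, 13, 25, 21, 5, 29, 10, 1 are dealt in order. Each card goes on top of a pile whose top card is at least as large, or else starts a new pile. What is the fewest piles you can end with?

5

The minimum number of non-increasing subsequences covering a sequence equals the length of its longest strictly increasing subsequence.
LIS length is 5 (e.g. 8, 11, 13, 25, 29), so 5 piles are needed.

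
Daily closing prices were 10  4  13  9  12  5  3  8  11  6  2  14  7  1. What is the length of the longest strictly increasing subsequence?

5

Track the smallest tail for each achievable length (strict):
10 → extends → [10]
4 → replaces 10 → [4]
13 → extends → [4, 13]
9 → replaces 13 → [4, 9]
12 → extends → [4, 9, 12]
5 → replaces 9 → [4, 5, 12]
3 → replaces 4 → [3, 5, 12]
8 → replaces 12 → [3, 5, 8]
11 → extends → [3, 5, 8, 11]
6 → replaces 8 → [3, 5, 6, 11]
2 → replaces 3 → [2, 5, 6, 11]
14 → extends → [2, 5, 6, 11, 14]
7 → replaces 11 → [2, 5, 6, 7, 14]
1 → replaces 2 → [1, 5, 6, 7, 14]
Five tails, so the longest strictly increasing subsequence has length 5 (e.g. 4, 5, 8, 11, 14).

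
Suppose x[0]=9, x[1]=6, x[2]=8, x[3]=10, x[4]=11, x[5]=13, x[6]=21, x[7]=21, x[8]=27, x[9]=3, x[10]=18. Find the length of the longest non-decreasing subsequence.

8

Let dp[i] be the length of the longest such subsequence ending at index i:
i:      0  1  2  3  4  5  6  7  8  9 10
x[i]:   9  6  8 10 11 13 21 21 27  3 18
dp:     1  1  2  3  4  5  6  7  8  1  6
Maximum dp value is 8.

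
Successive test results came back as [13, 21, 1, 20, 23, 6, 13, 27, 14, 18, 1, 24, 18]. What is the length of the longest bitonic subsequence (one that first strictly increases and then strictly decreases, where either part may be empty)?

inc[i] = longest strictly increasing subsequence ending at i; dec[i] = longest strictly decreasing subsequence starting at i:
i:      1  2  3  4  5  6  7  8  9 10 11 12 13
a[i]:  13 21  1 20 23  6 13 27 14 18  1 24 18
inc:    1  2  1  2  3  2  3  4  4  5  1  6  5
dec:    3  4  1  3  3  2  2  3  2  2  1  2  1
Best peak at i=12 (value 24): inc=6, dec=2, length 6+2−1 = 7.

7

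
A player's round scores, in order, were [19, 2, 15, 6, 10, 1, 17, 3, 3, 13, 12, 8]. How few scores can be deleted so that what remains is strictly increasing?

8

Fewest deletions = n − (longest strictly increasing subsequence).
i:      1  2  3  4  5  6  7  8  9 10 11 12
a[i]:  19  2 15  6 10  1 17  3  3 13 12  8
dp:     1  1  2  2  3  1  4  2  2  4  4  3
max dp = 4, so deletions = 12 − 4 = 8.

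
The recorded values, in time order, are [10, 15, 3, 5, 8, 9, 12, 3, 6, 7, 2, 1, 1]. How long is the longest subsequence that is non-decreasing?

Track the smallest tail for each achievable length (allowing ties):
10 → extends → [10]
15 → extends → [10, 15]
3 → replaces 10 → [3, 15]
5 → replaces 15 → [3, 5]
8 → extends → [3, 5, 8]
9 → extends → [3, 5, 8, 9]
12 → extends → [3, 5, 8, 9, 12]
3 → replaces 5 → [3, 3, 8, 9, 12]
6 → replaces 8 → [3, 3, 6, 9, 12]
7 → replaces 9 → [3, 3, 6, 7, 12]
2 → replaces 3 → [2, 3, 6, 7, 12]
1 → replaces 2 → [1, 3, 6, 7, 12]
1 → replaces 3 → [1, 1, 6, 7, 12]
Five tails, so the longest non-decreasing subsequence has length 5 (e.g. 3, 5, 8, 9, 12).

5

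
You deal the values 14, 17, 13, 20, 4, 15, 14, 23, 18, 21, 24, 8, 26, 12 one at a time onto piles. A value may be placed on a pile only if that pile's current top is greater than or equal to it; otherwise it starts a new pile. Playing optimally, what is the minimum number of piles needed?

Place each on the leftmost legal pile:
14 → new pile 1 (tops now [14])
17 → new pile 2 (tops now [14, 17])
13 → pile 1 (tops now [13, 17])
20 → new pile 3 (tops now [13, 17, 20])
4 → pile 1 (tops now [4, 17, 20])
15 → pile 2 (tops now [4, 15, 20])
14 → pile 2 (tops now [4, 14, 20])
23 → new pile 4 (tops now [4, 14, 20, 23])
18 → pile 3 (tops now [4, 14, 18, 23])
21 → pile 4 (tops now [4, 14, 18, 21])
24 → new pile 5 (tops now [4, 14, 18, 21, 24])
8 → pile 2 (tops now [4, 8, 18, 21, 24])
26 → new pile 6 (tops now [4, 8, 18, 21, 24, 26])
12 → pile 3 (tops now [4, 8, 12, 21, 24, 26])
Six piles.

6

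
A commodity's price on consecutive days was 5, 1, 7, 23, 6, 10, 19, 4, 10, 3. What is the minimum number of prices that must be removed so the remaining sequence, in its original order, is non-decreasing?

6

Fewest deletions = n − (longest non-decreasing subsequence).
i:      1  2  3  4  5  6  7  8  9 10
a[i]:   5  1  7 23  6 10 19  4 10  3
dp:     1  1  2  3  2  3  4  2  4  2
max dp = 4, so deletions = 10 − 4 = 6.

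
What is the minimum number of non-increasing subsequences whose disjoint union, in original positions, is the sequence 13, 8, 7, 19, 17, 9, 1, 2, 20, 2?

3

The minimum number of non-increasing subsequences covering a sequence equals the length of its longest strictly increasing subsequence.
LIS length is 3 (e.g. 13, 19, 20), so 3 piles are needed.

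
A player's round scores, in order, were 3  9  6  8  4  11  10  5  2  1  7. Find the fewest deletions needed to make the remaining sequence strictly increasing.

Fewest deletions = n − (longest strictly increasing subsequence).
Patience tails:
3 → extends → [3]
9 → extends → [3, 9]
6 → replaces 9 → [3, 6]
8 → extends → [3, 6, 8]
4 → replaces 6 → [3, 4, 8]
11 → extends → [3, 4, 8, 11]
10 → replaces 11 → [3, 4, 8, 10]
5 → replaces 8 → [3, 4, 5, 10]
2 → replaces 3 → [2, 4, 5, 10]
1 → replaces 2 → [1, 4, 5, 10]
7 → replaces 10 → [1, 4, 5, 7]
Longest strictly increasing subsequence has length 4, so deletions = 11 − 4 = 7.

7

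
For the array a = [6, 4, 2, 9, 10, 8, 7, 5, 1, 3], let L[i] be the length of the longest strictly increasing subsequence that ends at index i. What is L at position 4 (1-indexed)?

dp[i] = 1 + max{dp[j] : j<i, a[j]<a[i]} (or 1 if no such j):
i:      1  2  3  4  5  6  7  8  9 10
a[i]:   6  4  2  9 10  8  7  5  1  3
dp:     1  1  1  2  3  2  2  2  1  2
At index 4 the value is 2.

2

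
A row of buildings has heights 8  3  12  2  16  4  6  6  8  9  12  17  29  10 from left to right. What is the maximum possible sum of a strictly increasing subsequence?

88

Let S[i] be the best sum of a strictly increasing subsequence ending at i:
i:      1  2  3  4  5  6  7  8  9 10 11 12 13 14
a[i]:   8  3 12  2 16  4  6  6  8  9 12 17 29 10
S:      8  3 20  2 36  7 13 13 21 30 42 59 88 40
Maximum is 88 (e.g. 3 + 4 + 6 + 8 + 9 + 12 + 17 + 29).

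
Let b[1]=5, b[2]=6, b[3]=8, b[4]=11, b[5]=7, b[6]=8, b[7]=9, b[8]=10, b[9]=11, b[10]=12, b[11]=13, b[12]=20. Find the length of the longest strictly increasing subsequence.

Let dp[i] be the length of the longest such subsequence ending at index i:
i:      1  2  3  4  5  6  7  8  9 10 11 12
b[i]:   5  6  8 11  7  8  9 10 11 12 13 20
dp:     1  2  3  4  3  4  5  6  7  8  9 10
Maximum dp value is 10.

10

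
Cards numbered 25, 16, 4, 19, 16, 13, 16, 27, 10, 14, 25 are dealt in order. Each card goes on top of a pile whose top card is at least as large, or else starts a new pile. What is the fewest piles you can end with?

4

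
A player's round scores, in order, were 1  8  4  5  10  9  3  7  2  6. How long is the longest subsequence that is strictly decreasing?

4

Negate each value so 'decreasing' becomes 'increasing', then run patience tails on the negated sequence:
-1 → extends → [-1]
-8 → replaces -1 → [-8]
-4 → extends → [-8, -4]
-5 → replaces -4 → [-8, -5]
-10 → replaces -8 → [-10, -5]
-9 → replaces -5 → [-10, -9]
-3 → extends → [-10, -9, -3]
-7 → replaces -3 → [-10, -9, -7]
-2 → extends → [-10, -9, -7, -2]
-6 → replaces -2 → [-10, -9, -7, -6]
Four tails, so the longest strictly decreasing subsequence of the original has length 4.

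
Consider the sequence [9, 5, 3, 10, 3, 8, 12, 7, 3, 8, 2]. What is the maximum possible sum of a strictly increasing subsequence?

31

Let S[i] be the best sum of a strictly increasing subsequence ending at i:
i:      1  2  3  4  5  6  7  8  9 10 11
a[i]:   9  5  3 10  3  8 12  7  3  8  2
S:      9  5  3 19  3 13 31 12  3 20  2
Maximum is 31 (e.g. 9 + 10 + 12).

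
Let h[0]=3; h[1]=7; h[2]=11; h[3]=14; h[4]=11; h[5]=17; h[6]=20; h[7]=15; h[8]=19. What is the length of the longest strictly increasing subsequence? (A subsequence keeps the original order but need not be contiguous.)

Let dp[i] be the length of the longest such subsequence ending at index i:
i:      0  1  2  3  4  5  6  7  8
h[i]:   3  7 11 14 11 17 20 15 19
dp:     1  2  3  4  3  5  6  5  6
Maximum dp value is 6.

6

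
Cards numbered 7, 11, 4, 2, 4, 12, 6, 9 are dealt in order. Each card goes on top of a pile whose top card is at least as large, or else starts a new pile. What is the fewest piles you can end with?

Place each on the leftmost legal pile:
7 → new pile 1 (tops now [7])
11 → new pile 2 (tops now [7, 11])
4 → pile 1 (tops now [4, 11])
2 → pile 1 (tops now [2, 11])
4 → pile 2 (tops now [2, 4])
12 → new pile 3 (tops now [2, 4, 12])
6 → pile 3 (tops now [2, 4, 6])
9 → new pile 4 (tops now [2, 4, 6, 9])
Four piles.

4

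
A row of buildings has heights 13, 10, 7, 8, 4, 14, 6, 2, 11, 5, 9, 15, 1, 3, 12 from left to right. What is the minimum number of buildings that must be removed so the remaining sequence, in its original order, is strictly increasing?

11

Fewest deletions = n − (longest strictly increasing subsequence).
i:      1  2  3  4  5  6  7  8  9 10 11 12 13 14 15
a[i]:  13 10  7  8  4 14  6  2 11  5  9 15  1  3 12
dp:     1  1  1  2  1  3  2  1  3  2  3  4  1  2  4
max dp = 4, so deletions = 15 − 4 = 11.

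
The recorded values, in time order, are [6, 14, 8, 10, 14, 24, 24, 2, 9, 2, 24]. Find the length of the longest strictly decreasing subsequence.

4

Let dp[i] be the longest strictly decreasing subsequence ending at i:
i:      1  2  3  4  5  6  7  8  9 10 11
a[i]:   6 14  8 10 14 24 24  2  9  2 24
dp:     1  1  2  2  1  1  1  3  3  4  1
Maximum is 4.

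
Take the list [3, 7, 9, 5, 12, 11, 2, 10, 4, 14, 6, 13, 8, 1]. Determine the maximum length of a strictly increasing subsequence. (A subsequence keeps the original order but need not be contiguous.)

Track the smallest tail for each achievable length (strict):
3 → extends → [3]
7 → extends → [3, 7]
9 → extends → [3, 7, 9]
5 → replaces 7 → [3, 5, 9]
12 → extends → [3, 5, 9, 12]
11 → replaces 12 → [3, 5, 9, 11]
2 → replaces 3 → [2, 5, 9, 11]
10 → replaces 11 → [2, 5, 9, 10]
4 → replaces 5 → [2, 4, 9, 10]
14 → extends → [2, 4, 9, 10, 14]
6 → replaces 9 → [2, 4, 6, 10, 14]
13 → replaces 14 → [2, 4, 6, 10, 13]
8 → replaces 10 → [2, 4, 6, 8, 13]
1 → replaces 2 → [1, 4, 6, 8, 13]
Five tails, so the longest strictly increasing subsequence has length 5 (e.g. 3, 7, 9, 12, 14).

5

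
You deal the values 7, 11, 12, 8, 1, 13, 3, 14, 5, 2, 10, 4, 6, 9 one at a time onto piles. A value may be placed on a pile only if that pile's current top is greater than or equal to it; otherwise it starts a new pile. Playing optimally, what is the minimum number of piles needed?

Place each on the leftmost legal pile:
7 → new pile 1 (tops now [7])
11 → new pile 2 (tops now [7, 11])
12 → new pile 3 (tops now [7, 11, 12])
8 → pile 2 (tops now [7, 8, 12])
1 → pile 1 (tops now [1, 8, 12])
13 → new pile 4 (tops now [1, 8, 12, 13])
3 → pile 2 (tops now [1, 3, 12, 13])
14 → new pile 5 (tops now [1, 3, 12, 13, 14])
5 → pile 3 (tops now [1, 3, 5, 13, 14])
2 → pile 2 (tops now [1, 2, 5, 13, 14])
10 → pile 4 (tops now [1, 2, 5, 10, 14])
4 → pile 3 (tops now [1, 2, 4, 10, 14])
6 → pile 4 (tops now [1, 2, 4, 6, 14])
9 → pile 5 (tops now [1, 2, 4, 6, 9])
Five piles.

5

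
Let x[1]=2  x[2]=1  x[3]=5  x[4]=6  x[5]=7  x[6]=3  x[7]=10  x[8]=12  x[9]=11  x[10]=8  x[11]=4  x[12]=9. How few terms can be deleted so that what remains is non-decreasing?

Fewest deletions = n − (longest non-decreasing subsequence).
i:      1  2  3  4  5  6  7  8  9 10 11 12
x[i]:   2  1  5  6  7  3 10 12 11  8  4  9
dp:     1  1  2  3  4  2  5  6  6  5  3  6
max dp = 6, so deletions = 12 − 6 = 6.

6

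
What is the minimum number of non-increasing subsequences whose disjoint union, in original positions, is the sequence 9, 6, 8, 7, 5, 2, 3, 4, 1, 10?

Place each on the leftmost legal pile:
9 → new pile 1 (tops now [9])
6 → pile 1 (tops now [6])
8 → new pile 2 (tops now [6, 8])
7 → pile 2 (tops now [6, 7])
5 → pile 1 (tops now [5, 7])
2 → pile 1 (tops now [2, 7])
3 → pile 2 (tops now [2, 3])
4 → new pile 3 (tops now [2, 3, 4])
1 → pile 1 (tops now [1, 3, 4])
10 → new pile 4 (tops now [1, 3, 4, 10])
Four piles.

4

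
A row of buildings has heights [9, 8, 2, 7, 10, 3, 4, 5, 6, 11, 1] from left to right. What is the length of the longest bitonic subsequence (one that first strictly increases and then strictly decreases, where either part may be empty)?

inc[i] = longest strictly increasing subsequence ending at i; dec[i] = longest strictly decreasing subsequence starting at i:
i:      1  2  3  4  5  6  7  8  9 10 11
a[i]:   9  8  2  7 10  3  4  5  6 11  1
inc:    1  1  1  2  3  2  3  4  5  6  1
dec:    5  4  2  3  3  2  2  2  2  2  1
Best peak at i=10 (value 11): inc=6, dec=2, length 6+2−1 = 7.

7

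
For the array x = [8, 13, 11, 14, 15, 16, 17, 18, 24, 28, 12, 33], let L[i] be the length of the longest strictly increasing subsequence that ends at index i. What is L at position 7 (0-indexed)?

dp[i] = 1 + max{dp[j] : j<i, x[j]<x[i]} (or 1 if no such j):
i:      0  1  2  3  4  5  6  7  8  9 10 11
x[i]:   8 13 11 14 15 16 17 18 24 28 12 33
dp:     1  2  2  3  4  5  6  7  8  9  3 10
At index 7 the value is 7.

7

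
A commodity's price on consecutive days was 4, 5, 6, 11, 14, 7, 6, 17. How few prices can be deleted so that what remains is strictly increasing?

2

Fewest deletions = n − (longest strictly increasing subsequence).
Patience tails:
4 → extends → [4]
5 → extends → [4, 5]
6 → extends → [4, 5, 6]
11 → extends → [4, 5, 6, 11]
14 → extends → [4, 5, 6, 11, 14]
7 → replaces 11 → [4, 5, 6, 7, 14]
6 → already a tail → [4, 5, 6, 7, 14]
17 → extends → [4, 5, 6, 7, 14, 17]
Longest strictly increasing subsequence has length 6, so deletions = 8 − 6 = 2.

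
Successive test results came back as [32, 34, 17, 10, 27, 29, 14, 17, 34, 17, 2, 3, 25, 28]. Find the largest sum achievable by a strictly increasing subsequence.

107

Let S[i] be the best sum of a strictly increasing subsequence ending at i:
i:       1   2   3   4   5   6   7   8   9  10  11  12  13  14
a[i]:   32  34  17  10  27  29  14  17  34  17   2   3  25  28
S:      32  66  17  10  44  73  24  41 107  41   2   5  66  94
Maximum is 107 (e.g. 17 + 27 + 29 + 34).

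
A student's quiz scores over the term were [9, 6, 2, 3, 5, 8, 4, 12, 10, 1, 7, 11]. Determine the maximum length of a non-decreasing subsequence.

6

Track the smallest tail for each achievable length (allowing ties):
9 → extends → [9]
6 → replaces 9 → [6]
2 → replaces 6 → [2]
3 → extends → [2, 3]
5 → extends → [2, 3, 5]
8 → extends → [2, 3, 5, 8]
4 → replaces 5 → [2, 3, 4, 8]
12 → extends → [2, 3, 4, 8, 12]
10 → replaces 12 → [2, 3, 4, 8, 10]
1 → replaces 2 → [1, 3, 4, 8, 10]
7 → replaces 8 → [1, 3, 4, 7, 10]
11 → extends → [1, 3, 4, 7, 10, 11]
Six tails, so the longest non-decreasing subsequence has length 6 (e.g. 2, 3, 5, 8, 10, 11).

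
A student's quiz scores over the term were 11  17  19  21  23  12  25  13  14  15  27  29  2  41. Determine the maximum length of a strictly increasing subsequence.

9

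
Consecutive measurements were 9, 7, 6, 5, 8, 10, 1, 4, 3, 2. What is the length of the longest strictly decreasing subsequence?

7

Let dp[i] be the longest strictly decreasing subsequence ending at i:
i:      1  2  3  4  5  6  7  8  9 10
a[i]:   9  7  6  5  8 10  1  4  3  2
dp:     1  2  3  4  2  1  5  5  6  7
Maximum is 7.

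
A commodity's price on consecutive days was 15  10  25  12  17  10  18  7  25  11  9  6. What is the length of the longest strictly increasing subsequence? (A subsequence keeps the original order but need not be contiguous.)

5

Track the smallest tail for each achievable length (strict):
15 → extends → [15]
10 → replaces 15 → [10]
25 → extends → [10, 25]
12 → replaces 25 → [10, 12]
17 → extends → [10, 12, 17]
10 → already a tail → [10, 12, 17]
18 → extends → [10, 12, 17, 18]
7 → replaces 10 → [7, 12, 17, 18]
25 → extends → [7, 12, 17, 18, 25]
11 → replaces 12 → [7, 11, 17, 18, 25]
9 → replaces 11 → [7, 9, 17, 18, 25]
6 → replaces 7 → [6, 9, 17, 18, 25]
Five tails, so the longest strictly increasing subsequence has length 5 (e.g. 10, 12, 17, 18, 25).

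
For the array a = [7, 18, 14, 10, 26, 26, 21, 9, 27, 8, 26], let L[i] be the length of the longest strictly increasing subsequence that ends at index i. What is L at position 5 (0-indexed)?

3

dp[i] = 1 + max{dp[j] : j<i, a[j]<a[i]} (or 1 if no such j):
i:      0  1  2  3  4  5  6  7  8  9 10
a[i]:   7 18 14 10 26 26 21  9 27  8 26
dp:     1  2  2  2  3  3  3  2  4  2  4
At index 5 the value is 3.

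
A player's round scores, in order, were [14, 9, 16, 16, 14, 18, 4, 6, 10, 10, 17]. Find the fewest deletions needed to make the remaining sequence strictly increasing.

7

Fewest deletions = n − (longest strictly increasing subsequence).
Patience tails:
14 → extends → [14]
9 → replaces 14 → [9]
16 → extends → [9, 16]
16 → already a tail → [9, 16]
14 → replaces 16 → [9, 14]
18 → extends → [9, 14, 18]
4 → replaces 9 → [4, 14, 18]
6 → replaces 14 → [4, 6, 18]
10 → replaces 18 → [4, 6, 10]
10 → already a tail → [4, 6, 10]
17 → extends → [4, 6, 10, 17]
Longest strictly increasing subsequence has length 4, so deletions = 11 − 4 = 7.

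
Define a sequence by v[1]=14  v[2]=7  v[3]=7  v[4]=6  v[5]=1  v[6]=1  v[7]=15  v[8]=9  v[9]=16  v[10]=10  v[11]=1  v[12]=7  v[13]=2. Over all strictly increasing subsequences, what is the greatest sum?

Let S[i] be the best sum of a strictly increasing subsequence ending at i:
i:      1  2  3  4  5  6  7  8  9 10 11 12 13
v[i]:  14  7  7  6  1  1 15  9 16 10  1  7  2
S:     14  7  7  6  1  1 29 16 45 26  1 13  3
Maximum is 45 (e.g. 14 + 15 + 16).

45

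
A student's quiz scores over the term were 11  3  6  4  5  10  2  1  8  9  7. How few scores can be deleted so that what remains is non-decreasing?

Fewest deletions = n − (longest non-decreasing subsequence).
i:      1  2  3  4  5  6  7  8  9 10 11
a[i]:  11  3  6  4  5 10  2  1  8  9  7
dp:     1  1  2  2  3  4  1  1  4  5  4
max dp = 5, so deletions = 11 − 5 = 6.

6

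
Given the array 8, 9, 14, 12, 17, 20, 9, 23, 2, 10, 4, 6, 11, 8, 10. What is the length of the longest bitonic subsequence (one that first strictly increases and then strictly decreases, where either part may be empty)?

8

inc[i] = longest strictly increasing subsequence ending at i; dec[i] = longest strictly decreasing subsequence starting at i:
i:      1  2  3  4  5  6  7  8  9 10 11 12 13 14 15
a[i]:   8  9 14 12 17 20  9 23  2 10  4  6 11  8 10
inc:    1  2  3  3  4  5  2  6  1  3  2  3  4  4  5
dec:    2  2  4  3  3  3  2  3  1  2  1  1  2  1  1
Best peak at i=8 (value 23): inc=6, dec=3, length 6+3−1 = 8.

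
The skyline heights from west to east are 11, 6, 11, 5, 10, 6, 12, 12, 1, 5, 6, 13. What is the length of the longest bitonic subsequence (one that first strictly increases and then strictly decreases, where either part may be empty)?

5

inc[i] = longest strictly increasing subsequence ending at i; dec[i] = longest strictly decreasing subsequence starting at i:
i:      1  2  3  4  5  6  7  8  9 10 11 12
a[i]:  11  6 11  5 10  6 12 12  1  5  6 13
inc:    1  1  2  1  2  2  3  3  1  2  3  4
dec:    4  3  4  2  3  2  2  2  1  1  1  1
Best peak at i=3 (value 11): inc=2, dec=4, length 2+4−1 = 5.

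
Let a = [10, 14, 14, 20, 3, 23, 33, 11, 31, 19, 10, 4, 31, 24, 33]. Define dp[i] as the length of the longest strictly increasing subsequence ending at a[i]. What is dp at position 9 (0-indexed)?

dp[i] = 1 + max{dp[j] : j<i, a[j]<a[i]} (or 1 if no such j):
i:      0  1  2  3  4  5  6  7  8  9 10 11 12 13 14
a[i]:  10 14 14 20  3 23 33 11 31 19 10  4 31 24 33
dp:     1  2  2  3  1  4  5  2  5  3  2  2  5  5  6
At index 9 the value is 3.

3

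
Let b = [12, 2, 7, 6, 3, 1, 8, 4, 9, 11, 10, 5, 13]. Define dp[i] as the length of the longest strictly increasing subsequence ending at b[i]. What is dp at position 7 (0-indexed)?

3

dp[i] = 1 + max{dp[j] : j<i, b[j]<b[i]} (or 1 if no such j):
i:      0  1  2  3  4  5  6  7  8  9 10 11 12
b[i]:  12  2  7  6  3  1  8  4  9 11 10  5 13
dp:     1  1  2  2  2  1  3  3  4  5  5  4  6
At index 7 the value is 3.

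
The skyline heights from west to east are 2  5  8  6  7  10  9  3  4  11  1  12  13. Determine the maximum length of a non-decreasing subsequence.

Let dp[i] be the length of the longest such subsequence ending at index i:
i:      1  2  3  4  5  6  7  8  9 10 11 12 13
a[i]:   2  5  8  6  7 10  9  3  4 11  1 12 13
dp:     1  2  3  3  4  5  5  2  3  6  1  7  8
Maximum dp value is 8.

8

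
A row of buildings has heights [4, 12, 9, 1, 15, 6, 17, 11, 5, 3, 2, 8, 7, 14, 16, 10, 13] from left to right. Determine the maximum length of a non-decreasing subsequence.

5

Track the smallest tail for each achievable length (allowing ties):
4 → extends → [4]
12 → extends → [4, 12]
9 → replaces 12 → [4, 9]
1 → replaces 4 → [1, 9]
15 → extends → [1, 9, 15]
6 → replaces 9 → [1, 6, 15]
17 → extends → [1, 6, 15, 17]
11 → replaces 15 → [1, 6, 11, 17]
5 → replaces 6 → [1, 5, 11, 17]
3 → replaces 5 → [1, 3, 11, 17]
2 → replaces 3 → [1, 2, 11, 17]
8 → replaces 11 → [1, 2, 8, 17]
7 → replaces 8 → [1, 2, 7, 17]
14 → replaces 17 → [1, 2, 7, 14]
16 → extends → [1, 2, 7, 14, 16]
10 → replaces 14 → [1, 2, 7, 10, 16]
13 → replaces 16 → [1, 2, 7, 10, 13]
Five tails, so the longest non-decreasing subsequence has length 5 (e.g. 4, 9, 11, 14, 16).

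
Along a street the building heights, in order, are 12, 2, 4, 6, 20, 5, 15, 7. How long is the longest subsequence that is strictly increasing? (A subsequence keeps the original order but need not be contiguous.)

4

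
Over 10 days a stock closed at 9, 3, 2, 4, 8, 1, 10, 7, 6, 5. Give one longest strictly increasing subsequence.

Patience tails give the LIS length; then backtrack through the dp parents:
9 → extends → [9]
3 → replaces 9 → [3]
2 → replaces 3 → [2]
4 → extends → [2, 4]
8 → extends → [2, 4, 8]
1 → replaces 2 → [1, 4, 8]
10 → extends → [1, 4, 8, 10]
7 → replaces 8 → [1, 4, 7, 10]
6 → replaces 7 → [1, 4, 6, 10]
5 → replaces 6 → [1, 4, 5, 10]
Length 4; one witness is 3, 4, 8, 10.

3, 4, 8, 10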